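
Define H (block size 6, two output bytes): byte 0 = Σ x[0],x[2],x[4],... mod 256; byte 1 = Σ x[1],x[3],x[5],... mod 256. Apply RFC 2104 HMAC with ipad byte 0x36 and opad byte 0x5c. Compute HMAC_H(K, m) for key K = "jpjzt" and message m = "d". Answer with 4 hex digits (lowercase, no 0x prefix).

Key "jpjzt" = 6a 70 6a 7a 74 is 5 bytes ≤ B = 6; zero-pad to 6 bytes: K' = 6a 70 6a 7a 74 00.
K' ⊕ ipad = 5c 46 5c 4c 42 36.  K' ⊕ opad = 36 2c 36 26 28 5c.
Inner input = (K'⊕ipad) ∥ m = 5c 46 5c 4c 42 36 ∥ 64.
Inner hash: even-index sum = 350 mod 256 = 94; odd-index sum = 200 mod 256 = 200 → 5e c8.
Outer input = (K'⊕opad) ∥ inner = 36 2c 36 26 28 5c ∥ 5e c8.
Outer hash (tag): even-index sum = 242 mod 256 = 242; odd-index sum = 374 mod 256 = 118 → f2 76.

f276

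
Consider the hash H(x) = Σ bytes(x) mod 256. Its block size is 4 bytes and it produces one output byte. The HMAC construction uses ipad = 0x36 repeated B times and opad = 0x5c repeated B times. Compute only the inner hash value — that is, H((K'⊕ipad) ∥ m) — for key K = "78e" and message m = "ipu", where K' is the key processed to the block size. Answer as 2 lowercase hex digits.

e6

Key "78e" = 37 38 65 is 3 bytes ≤ B = 4; zero-pad to 4 bytes: K' = 37 38 65 00.
K' ⊕ ipad = 01 0e 53 36.
Inner input = 01 0e 53 36 ∥ 69 70 75.
Inner hash: sum = 1+14+83+54+105+112+117 = 486; mod 256 = 230 → e6.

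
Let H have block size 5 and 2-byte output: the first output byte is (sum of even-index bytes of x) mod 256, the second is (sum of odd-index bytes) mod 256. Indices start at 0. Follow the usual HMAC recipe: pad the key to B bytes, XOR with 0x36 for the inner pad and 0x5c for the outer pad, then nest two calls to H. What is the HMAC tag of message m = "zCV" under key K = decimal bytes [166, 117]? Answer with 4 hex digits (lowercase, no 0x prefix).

fbc4

Key decimal bytes [166, 117] = a6 75 is 2 bytes ≤ B = 5; zero-pad to 5 bytes: K' = a6 75 00 00 00.
K' ⊕ ipad = 90 43 36 36 36.  K' ⊕ opad = fa 29 5c 5c 5c.
Inner input = (K'⊕ipad) ∥ m = 90 43 36 36 36 ∥ 7a 43 56.
Inner hash: even-index sum = 319 mod 256 = 63; odd-index sum = 329 mod 256 = 73 → 3f 49.
Outer input = (K'⊕opad) ∥ inner = fa 29 5c 5c 5c ∥ 3f 49.
Outer hash (tag): even-index sum = 507 mod 256 = 251; odd-index sum = 196 mod 256 = 196 → fb c4.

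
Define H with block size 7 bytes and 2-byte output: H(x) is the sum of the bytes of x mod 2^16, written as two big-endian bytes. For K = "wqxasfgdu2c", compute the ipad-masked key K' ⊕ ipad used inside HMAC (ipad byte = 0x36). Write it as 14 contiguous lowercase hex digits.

32593636363636

Key "wqxasfgdu2c" = 77 71 78 61 73 66 67 64 75 32 63 is 11 bytes > B = 7, so hash it first: H(key) = 04 6f, then zero-pad to 7 bytes: K' = 04 6f 00 00 00 00 00.
XOR each byte with 0x36: 04⊕36=32, 6f⊕36=59, 00⊕36=36, 00⊕36=36, 00⊕36=36, 00⊕36=36, 00⊕36=36.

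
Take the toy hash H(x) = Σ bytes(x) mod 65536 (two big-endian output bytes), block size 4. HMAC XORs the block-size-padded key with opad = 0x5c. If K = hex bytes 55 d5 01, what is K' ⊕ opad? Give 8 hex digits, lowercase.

09895d5c

Key hex bytes 55 d5 01 is 3 bytes ≤ B = 4; zero-pad to 4 bytes: K' = 55 d5 01 00.
XOR each byte with 0x5c: 55⊕5c=09, d5⊕5c=89, 01⊕5c=5d, 00⊕5c=5c.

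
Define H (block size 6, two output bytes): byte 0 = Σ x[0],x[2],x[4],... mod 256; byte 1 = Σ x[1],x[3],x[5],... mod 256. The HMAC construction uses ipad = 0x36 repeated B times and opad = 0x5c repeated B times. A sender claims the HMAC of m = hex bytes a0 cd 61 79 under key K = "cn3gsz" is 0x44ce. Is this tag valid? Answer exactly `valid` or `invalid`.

invalid

Key "cn3gsz" = 63 6e 33 67 73 7a is exactly B = 6 bytes: K' = 63 6e 33 67 73 7a.
K' ⊕ ipad = 55 58 05 51 45 4c; K' ⊕ opad = 3f 32 6f 3b 2f 26.
Inner hash: even-index sum = 416 mod 256 = 160; odd-index sum = 571 mod 256 = 59 → a0 3b.
Outer hash (recomputed tag): even-index sum = 381 mod 256 = 125; odd-index sum = 206 mod 256 = 206 → 7d ce.
Recomputed tag = 7dce; claimed = 44ce → mismatch.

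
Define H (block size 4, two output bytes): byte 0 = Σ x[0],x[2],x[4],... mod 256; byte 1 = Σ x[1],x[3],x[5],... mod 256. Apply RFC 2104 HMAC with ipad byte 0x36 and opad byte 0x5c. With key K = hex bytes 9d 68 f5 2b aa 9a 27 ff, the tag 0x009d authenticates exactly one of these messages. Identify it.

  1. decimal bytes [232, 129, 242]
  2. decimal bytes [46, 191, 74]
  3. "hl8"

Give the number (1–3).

1

Key hex bytes 9d 68 f5 2b aa 9a 27 ff is 8 bytes > B = 4, so hash it first: H(key) = 63 2c, then zero-pad to 4 bytes: K' = 63 2c 00 00.
K' ⊕ ipad = 55 1a 36 36; K' ⊕ opad = 3f 70 5c 5c.
m1: inner = H(55 1a 36 36 e8 81 f2) = 65 d1; tag = H(3f 70 5c 5c 65 d1) = 009d ← matches
m2: inner = H(55 1a 36 36 2e bf 4a) = 03 0f; tag = H(3f 70 5c 5c 03 0f) = 9edb
m3: inner = H(55 1a 36 36 68 6c 38) = 2b bc; tag = H(3f 70 5c 5c 2b bc) = c688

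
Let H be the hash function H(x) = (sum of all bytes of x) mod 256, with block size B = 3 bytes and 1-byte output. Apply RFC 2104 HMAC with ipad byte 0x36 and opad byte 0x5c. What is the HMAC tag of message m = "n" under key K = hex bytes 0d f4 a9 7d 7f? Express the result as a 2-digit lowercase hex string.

1c

Key hex bytes 0d f4 a9 7d 7f is 5 bytes > B = 3, so hash it first: H(key) = a6, then zero-pad to 3 bytes: K' = a6 00 00.
K' ⊕ ipad = 90 36 36.  K' ⊕ opad = fa 5c 5c.
Inner input = (K'⊕ipad) ∥ m = 90 36 36 ∥ 6e.
Inner hash: sum = 144+54+54+110 = 362; mod 256 = 106 → 6a.
Outer input = (K'⊕opad) ∥ inner = fa 5c 5c ∥ 6a.
Outer hash (tag): sum = 250+92+92+106 = 540; mod 256 = 28 → 1c.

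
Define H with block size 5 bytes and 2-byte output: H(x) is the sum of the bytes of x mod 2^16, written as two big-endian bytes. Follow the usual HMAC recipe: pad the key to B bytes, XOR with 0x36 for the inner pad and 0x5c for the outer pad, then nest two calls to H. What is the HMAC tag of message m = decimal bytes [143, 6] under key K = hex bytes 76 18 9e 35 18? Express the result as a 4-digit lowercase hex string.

02ba

Key hex bytes 76 18 9e 35 18 is exactly B = 5 bytes: K' = 76 18 9e 35 18.
K' ⊕ ipad = 40 2e a8 03 2e.  K' ⊕ opad = 2a 44 c2 69 44.
Inner input = (K'⊕ipad) ∥ m = 40 2e a8 03 2e ∥ 8f 06.
Inner hash: sum = 64+46+168+3+46+143+6 = 476 → 01 dc.
Outer input = (K'⊕opad) ∥ inner = 2a 44 c2 69 44 ∥ 01 dc.
Outer hash (tag): sum = 42+68+194+105+68+1+220 = 698 → 02 ba.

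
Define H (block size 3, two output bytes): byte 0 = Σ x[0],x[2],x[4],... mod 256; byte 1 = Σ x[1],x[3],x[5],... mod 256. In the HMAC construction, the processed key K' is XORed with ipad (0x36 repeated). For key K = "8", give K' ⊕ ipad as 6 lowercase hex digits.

Key "8" = 38 is 1 byte ≤ B = 3; zero-pad to 3 bytes: K' = 38 00 00.
XOR each byte with 0x36: 38⊕36=0e, 00⊕36=36, 00⊕36=36.

0e3636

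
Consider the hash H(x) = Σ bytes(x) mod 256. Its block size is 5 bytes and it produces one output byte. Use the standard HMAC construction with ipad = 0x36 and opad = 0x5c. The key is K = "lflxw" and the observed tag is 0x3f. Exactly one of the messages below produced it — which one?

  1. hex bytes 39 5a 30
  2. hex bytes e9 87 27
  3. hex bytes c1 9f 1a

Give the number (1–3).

1

Key "lflxw" = 6c 66 6c 78 77 is exactly B = 5 bytes: K' = 6c 66 6c 78 77.
K' ⊕ ipad = 5a 50 5a 4e 41; K' ⊕ opad = 30 3a 30 24 2b.
m1: inner = H(5a 50 5a 4e 41 39 5a 30) = 56; tag = H(30 3a 30 24 2b 56) = 3f ← matches
m2: inner = H(5a 50 5a 4e 41 e9 87 27) = 2a; tag = H(30 3a 30 24 2b 2a) = 13
m3: inner = H(5a 50 5a 4e 41 c1 9f 1a) = 0d; tag = H(30 3a 30 24 2b 0d) = f6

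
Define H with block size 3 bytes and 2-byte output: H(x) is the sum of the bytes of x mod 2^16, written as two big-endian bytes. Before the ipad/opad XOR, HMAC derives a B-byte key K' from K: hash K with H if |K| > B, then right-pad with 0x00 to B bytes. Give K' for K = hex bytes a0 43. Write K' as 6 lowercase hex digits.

Key hex bytes a0 43 is 2 bytes ≤ B = 3; zero-pad to 3 bytes: K' = a0 43 00.

a04300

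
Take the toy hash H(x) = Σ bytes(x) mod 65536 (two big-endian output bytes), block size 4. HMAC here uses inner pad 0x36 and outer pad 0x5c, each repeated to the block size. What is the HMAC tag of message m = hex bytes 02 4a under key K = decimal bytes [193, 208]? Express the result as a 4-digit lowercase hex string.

Key decimal bytes [193, 208] = c1 d0 is 2 bytes ≤ B = 4; zero-pad to 4 bytes: K' = c1 d0 00 00.
K' ⊕ ipad = f7 e6 36 36.  K' ⊕ opad = 9d 8c 5c 5c.
Inner input = (K'⊕ipad) ∥ m = f7 e6 36 36 ∥ 02 4a.
Inner hash: sum = 247+230+54+54+2+74 = 661 → 02 95.
Outer input = (K'⊕opad) ∥ inner = 9d 8c 5c 5c ∥ 02 95.
Outer hash (tag): sum = 157+140+92+92+2+149 = 632 → 02 78.

0278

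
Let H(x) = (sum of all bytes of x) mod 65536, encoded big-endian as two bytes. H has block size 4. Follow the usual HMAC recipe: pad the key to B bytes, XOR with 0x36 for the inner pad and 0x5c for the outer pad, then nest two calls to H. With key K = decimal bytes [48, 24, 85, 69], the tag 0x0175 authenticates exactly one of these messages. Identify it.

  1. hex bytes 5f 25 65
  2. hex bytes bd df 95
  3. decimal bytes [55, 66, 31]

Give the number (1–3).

3

Key decimal bytes [48, 24, 85, 69] = 30 18 55 45 is exactly B = 4 bytes: K' = 30 18 55 45.
K' ⊕ ipad = 06 2e 63 73; K' ⊕ opad = 6c 44 09 19.
m1: inner = H(06 2e 63 73 5f 25 65) = 01 f3; tag = H(6c 44 09 19 01 f3) = 01c6
m2: inner = H(06 2e 63 73 bd df 95) = 03 3b; tag = H(6c 44 09 19 03 3b) = 0110
m3: inner = H(06 2e 63 73 37 42 1f) = 01 a2; tag = H(6c 44 09 19 01 a2) = 0175 ← matches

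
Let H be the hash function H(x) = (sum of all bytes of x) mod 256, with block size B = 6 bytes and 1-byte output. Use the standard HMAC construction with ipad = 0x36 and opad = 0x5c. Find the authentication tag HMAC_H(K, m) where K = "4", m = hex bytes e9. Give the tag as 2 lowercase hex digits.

2d

Key "4" = 34 is 1 byte ≤ B = 6; zero-pad to 6 bytes: K' = 34 00 00 00 00 00.
K' ⊕ ipad = 02 36 36 36 36 36.  K' ⊕ opad = 68 5c 5c 5c 5c 5c.
Inner input = (K'⊕ipad) ∥ m = 02 36 36 36 36 36 ∥ e9.
Inner hash: sum = 2+54+54+54+54+54+233 = 505; mod 256 = 249 → f9.
Outer input = (K'⊕opad) ∥ inner = 68 5c 5c 5c 5c 5c ∥ f9.
Outer hash (tag): sum = 104+92+92+92+92+92+249 = 813; mod 256 = 45 → 2d.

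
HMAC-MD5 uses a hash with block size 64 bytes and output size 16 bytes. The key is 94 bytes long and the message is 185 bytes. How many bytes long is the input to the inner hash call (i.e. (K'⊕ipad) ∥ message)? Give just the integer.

249

Key is 94 > 64 bytes, so it is hashed to 16 bytes then zero-padded to 64: |K'| = 64.
Inner input = (K'⊕ipad) ∥ m → 64 + 185 = 249 bytes.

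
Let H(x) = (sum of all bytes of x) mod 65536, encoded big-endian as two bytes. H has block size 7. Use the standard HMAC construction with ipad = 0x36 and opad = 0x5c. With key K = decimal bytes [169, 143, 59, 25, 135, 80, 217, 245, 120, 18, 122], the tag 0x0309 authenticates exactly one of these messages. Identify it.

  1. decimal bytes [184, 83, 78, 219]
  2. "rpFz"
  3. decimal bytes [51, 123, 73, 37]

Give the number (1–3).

1

Key decimal bytes [169, 143, 59, 25, 135, 80, 217, 245, 120, 18, 122] = a9 8f 3b 19 87 50 d9 f5 78 12 7a is 11 bytes > B = 7, so hash it first: H(key) = 05 35, then zero-pad to 7 bytes: K' = 05 35 00 00 00 00 00.
K' ⊕ ipad = 33 03 36 36 36 36 36; K' ⊕ opad = 59 69 5c 5c 5c 5c 5c.
m1: inner = H(33 03 36 36 36 36 36 b8 53 4e db) = 03 78; tag = H(59 69 5c 5c 5c 5c 5c 03 78) = 0309 ← matches
m2: inner = H(33 03 36 36 36 36 36 72 70 46 7a) = 02 e6; tag = H(59 69 5c 5c 5c 5c 5c 02 e6) = 0376
m3: inner = H(33 03 36 36 36 36 36 33 7b 49 25) = 02 60; tag = H(59 69 5c 5c 5c 5c 5c 02 60) = 02f0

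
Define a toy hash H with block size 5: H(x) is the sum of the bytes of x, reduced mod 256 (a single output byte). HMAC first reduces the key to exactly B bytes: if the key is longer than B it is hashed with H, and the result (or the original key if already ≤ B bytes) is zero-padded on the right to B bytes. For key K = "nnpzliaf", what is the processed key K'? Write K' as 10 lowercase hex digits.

6200000000

|K| = 8 > B = 5, so first hash the key.
H(K): sum = 110+110+112+122+108+105+97+102 = 866; mod 256 = 98 → 62.
Zero-pad H(K) = 62 to 5 bytes: K' = 62 00 00 00 00.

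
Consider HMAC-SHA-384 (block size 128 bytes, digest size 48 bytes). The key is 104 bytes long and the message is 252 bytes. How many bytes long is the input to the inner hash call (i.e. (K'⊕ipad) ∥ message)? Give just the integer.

380

Key is 104 ≤ 128 bytes, zero-padded: |K'| = 128.
Inner input = (K'⊕ipad) ∥ m → 128 + 252 = 380 bytes.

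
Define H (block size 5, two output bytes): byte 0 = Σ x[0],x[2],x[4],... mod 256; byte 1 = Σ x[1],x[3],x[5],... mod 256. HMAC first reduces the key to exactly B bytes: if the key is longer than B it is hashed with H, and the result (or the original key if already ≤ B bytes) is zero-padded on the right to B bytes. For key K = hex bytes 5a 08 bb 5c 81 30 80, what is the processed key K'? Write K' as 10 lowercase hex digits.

1694000000

|K| = 7 > B = 5, so first hash the key.
H(K): even-index sum = 534 mod 256 = 22; odd-index sum = 148 mod 256 = 148 → 16 94.
Zero-pad H(K) = 16 94 to 5 bytes: K' = 16 94 00 00 00.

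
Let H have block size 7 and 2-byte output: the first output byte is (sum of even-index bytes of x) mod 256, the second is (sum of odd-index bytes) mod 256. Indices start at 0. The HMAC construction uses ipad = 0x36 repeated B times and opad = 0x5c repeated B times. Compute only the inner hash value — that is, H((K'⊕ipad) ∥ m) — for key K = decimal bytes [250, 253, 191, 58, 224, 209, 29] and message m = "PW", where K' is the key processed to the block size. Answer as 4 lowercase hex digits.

Key decimal bytes [250, 253, 191, 58, 224, 209, 29] = fa fd bf 3a e0 d1 1d is exactly B = 7 bytes: K' = fa fd bf 3a e0 d1 1d.
K' ⊕ ipad = cc cb 89 0c d6 e7 2b.
Inner input = cc cb 89 0c d6 e7 2b ∥ 50 57.
Inner hash: even-index sum = 685 mod 256 = 173; odd-index sum = 526 mod 256 = 14 → ad 0e.

ad0e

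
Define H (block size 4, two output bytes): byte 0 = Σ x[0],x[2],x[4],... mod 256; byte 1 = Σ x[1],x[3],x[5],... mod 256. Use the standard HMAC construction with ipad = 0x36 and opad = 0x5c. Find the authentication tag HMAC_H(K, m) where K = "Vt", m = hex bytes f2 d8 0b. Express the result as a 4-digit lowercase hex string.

Key "Vt" = 56 74 is 2 bytes ≤ B = 4; zero-pad to 4 bytes: K' = 56 74 00 00.
K' ⊕ ipad = 60 42 36 36.  K' ⊕ opad = 0a 28 5c 5c.
Inner input = (K'⊕ipad) ∥ m = 60 42 36 36 ∥ f2 d8 0b.
Inner hash: even-index sum = 403 mod 256 = 147; odd-index sum = 336 mod 256 = 80 → 93 50.
Outer input = (K'⊕opad) ∥ inner = 0a 28 5c 5c ∥ 93 50.
Outer hash (tag): even-index sum = 249 mod 256 = 249; odd-index sum = 212 mod 256 = 212 → f9 d4.

f9d4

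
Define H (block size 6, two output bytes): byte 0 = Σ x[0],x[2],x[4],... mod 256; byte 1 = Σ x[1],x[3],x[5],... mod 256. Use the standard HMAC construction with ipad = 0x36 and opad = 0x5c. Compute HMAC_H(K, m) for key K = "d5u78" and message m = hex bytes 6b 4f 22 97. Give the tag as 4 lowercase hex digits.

f550

Key "d5u78" = 64 35 75 37 38 is 5 bytes ≤ B = 6; zero-pad to 6 bytes: K' = 64 35 75 37 38 00.
K' ⊕ ipad = 52 03 43 01 0e 36.  K' ⊕ opad = 38 69 29 6b 64 5c.
Inner input = (K'⊕ipad) ∥ m = 52 03 43 01 0e 36 ∥ 6b 4f 22 97.
Inner hash: even-index sum = 304 mod 256 = 48; odd-index sum = 288 mod 256 = 32 → 30 20.
Outer input = (K'⊕opad) ∥ inner = 38 69 29 6b 64 5c ∥ 30 20.
Outer hash (tag): even-index sum = 245 mod 256 = 245; odd-index sum = 336 mod 256 = 80 → f5 50.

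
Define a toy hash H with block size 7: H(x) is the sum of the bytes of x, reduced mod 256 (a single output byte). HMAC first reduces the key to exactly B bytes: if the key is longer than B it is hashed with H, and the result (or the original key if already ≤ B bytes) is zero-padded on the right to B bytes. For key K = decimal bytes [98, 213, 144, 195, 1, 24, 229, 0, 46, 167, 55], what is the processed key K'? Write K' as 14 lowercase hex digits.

94000000000000

|K| = 11 > B = 7, so first hash the key.
H(K): sum = 98+213+144+195+1+24+229+0+46+167+55 = 1172; mod 256 = 148 → 94.
Zero-pad H(K) = 94 to 7 bytes: K' = 94 00 00 00 00 00 00.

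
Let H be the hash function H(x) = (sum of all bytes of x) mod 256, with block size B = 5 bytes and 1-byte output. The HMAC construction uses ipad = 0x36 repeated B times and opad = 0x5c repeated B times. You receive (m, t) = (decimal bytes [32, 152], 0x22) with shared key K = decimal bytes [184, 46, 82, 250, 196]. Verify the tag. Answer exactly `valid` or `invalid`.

Key decimal bytes [184, 46, 82, 250, 196] = b8 2e 52 fa c4 is exactly B = 5 bytes: K' = b8 2e 52 fa c4.
K' ⊕ ipad = 8e 18 64 cc f2; K' ⊕ opad = e4 72 0e a6 98.
Inner hash: sum = 142+24+100+204+242+32+152 = 896; mod 256 = 128 → 80.
Outer hash (recomputed tag): sum = 228+114+14+166+152+128 = 802; mod 256 = 34 → 22.
Recomputed tag = 22; claimed = 22 → match.

valid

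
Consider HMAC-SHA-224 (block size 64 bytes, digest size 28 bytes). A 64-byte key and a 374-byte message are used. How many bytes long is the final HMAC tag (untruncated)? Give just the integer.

28

The tag is one SHA-224 digest: 28 bytes.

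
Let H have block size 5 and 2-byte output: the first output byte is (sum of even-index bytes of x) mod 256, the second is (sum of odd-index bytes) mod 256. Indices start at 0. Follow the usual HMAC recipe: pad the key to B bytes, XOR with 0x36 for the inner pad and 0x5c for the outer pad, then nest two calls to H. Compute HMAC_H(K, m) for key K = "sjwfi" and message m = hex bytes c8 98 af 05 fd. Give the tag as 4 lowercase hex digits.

aff2

Key "sjwfi" = 73 6a 77 66 69 is exactly B = 5 bytes: K' = 73 6a 77 66 69.
K' ⊕ ipad = 45 5c 41 50 5f.  K' ⊕ opad = 2f 36 2b 3a 35.
Inner input = (K'⊕ipad) ∥ m = 45 5c 41 50 5f ∥ c8 98 af 05 fd.
Inner hash: even-index sum = 386 mod 256 = 130; odd-index sum = 800 mod 256 = 32 → 82 20.
Outer input = (K'⊕opad) ∥ inner = 2f 36 2b 3a 35 ∥ 82 20.
Outer hash (tag): even-index sum = 175 mod 256 = 175; odd-index sum = 242 mod 256 = 242 → af f2.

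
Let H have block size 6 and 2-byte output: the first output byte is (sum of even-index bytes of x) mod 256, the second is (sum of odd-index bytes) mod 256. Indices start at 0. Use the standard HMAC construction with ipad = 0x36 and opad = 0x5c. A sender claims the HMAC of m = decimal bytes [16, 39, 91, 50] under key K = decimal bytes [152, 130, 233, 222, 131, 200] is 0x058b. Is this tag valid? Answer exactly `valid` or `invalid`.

Key decimal bytes [152, 130, 233, 222, 131, 200] = 98 82 e9 de 83 c8 is exactly B = 6 bytes: K' = 98 82 e9 de 83 c8.
K' ⊕ ipad = ae b4 df e8 b5 fe; K' ⊕ opad = c4 de b5 82 df 94.
Inner hash: even-index sum = 685 mod 256 = 173; odd-index sum = 755 mod 256 = 243 → ad f3.
Outer hash (recomputed tag): even-index sum = 773 mod 256 = 5; odd-index sum = 743 mod 256 = 231 → 05 e7.
Recomputed tag = 05e7; claimed = 058b → mismatch.

invalid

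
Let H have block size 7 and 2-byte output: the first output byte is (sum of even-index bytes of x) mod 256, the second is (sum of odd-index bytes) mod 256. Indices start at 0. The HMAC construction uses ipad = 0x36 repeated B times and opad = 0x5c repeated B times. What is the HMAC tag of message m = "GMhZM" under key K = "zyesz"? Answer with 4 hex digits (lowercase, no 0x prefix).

Key "zyesz" = 7a 79 65 73 7a is 5 bytes ≤ B = 7; zero-pad to 7 bytes: K' = 7a 79 65 73 7a 00 00.
K' ⊕ ipad = 4c 4f 53 45 4c 36 36.  K' ⊕ opad = 26 25 39 2f 26 5c 5c.
Inner input = (K'⊕ipad) ∥ m = 4c 4f 53 45 4c 36 36 ∥ 47 4d 68 5a 4d.
Inner hash: even-index sum = 456 mod 256 = 200; odd-index sum = 454 mod 256 = 198 → c8 c6.
Outer input = (K'⊕opad) ∥ inner = 26 25 39 2f 26 5c 5c ∥ c8 c6.
Outer hash (tag): even-index sum = 423 mod 256 = 167; odd-index sum = 376 mod 256 = 120 → a7 78.

a778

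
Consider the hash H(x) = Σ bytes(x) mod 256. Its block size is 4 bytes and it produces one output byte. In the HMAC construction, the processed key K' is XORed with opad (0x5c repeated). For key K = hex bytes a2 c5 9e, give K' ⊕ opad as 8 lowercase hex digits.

fe99c25c

Key hex bytes a2 c5 9e is 3 bytes ≤ B = 4; zero-pad to 4 bytes: K' = a2 c5 9e 00.
XOR each byte with 0x5c: a2⊕5c=fe, c5⊕5c=99, 9e⊕5c=c2, 00⊕5c=5c.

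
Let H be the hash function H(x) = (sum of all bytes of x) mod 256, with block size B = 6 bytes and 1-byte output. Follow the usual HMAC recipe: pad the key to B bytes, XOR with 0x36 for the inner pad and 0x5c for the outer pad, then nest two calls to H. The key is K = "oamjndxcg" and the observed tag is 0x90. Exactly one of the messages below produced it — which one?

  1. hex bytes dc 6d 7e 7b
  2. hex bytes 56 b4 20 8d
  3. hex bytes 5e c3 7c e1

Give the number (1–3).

1

Key "oamjndxcg" = 6f 61 6d 6a 6e 64 78 63 67 is 9 bytes > B = 6, so hash it first: H(key) = bb, then zero-pad to 6 bytes: K' = bb 00 00 00 00 00.
K' ⊕ ipad = 8d 36 36 36 36 36; K' ⊕ opad = e7 5c 5c 5c 5c 5c.
m1: inner = H(8d 36 36 36 36 36 dc 6d 7e 7b) = dd; tag = H(e7 5c 5c 5c 5c 5c dd) = 90 ← matches
m2: inner = H(8d 36 36 36 36 36 56 b4 20 8d) = 52; tag = H(e7 5c 5c 5c 5c 5c 52) = 05
m3: inner = H(8d 36 36 36 36 36 5e c3 7c e1) = 19; tag = H(e7 5c 5c 5c 5c 5c 19) = cc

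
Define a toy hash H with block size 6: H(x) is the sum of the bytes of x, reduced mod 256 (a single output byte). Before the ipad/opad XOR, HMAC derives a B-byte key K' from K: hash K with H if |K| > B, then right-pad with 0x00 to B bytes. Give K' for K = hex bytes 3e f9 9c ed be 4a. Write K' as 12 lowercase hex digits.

Key hex bytes 3e f9 9c ed be 4a is exactly B = 6 bytes: K' = 3e f9 9c ed be 4a.

3ef99cedbe4a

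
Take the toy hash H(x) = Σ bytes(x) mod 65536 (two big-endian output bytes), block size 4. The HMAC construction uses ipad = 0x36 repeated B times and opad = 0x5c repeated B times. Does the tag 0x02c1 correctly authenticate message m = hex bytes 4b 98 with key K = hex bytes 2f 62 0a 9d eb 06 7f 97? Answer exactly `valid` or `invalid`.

invalid

Key hex bytes 2f 62 0a 9d eb 06 7f 97 is 8 bytes > B = 4, so hash it first: H(key) = 03 3f, then zero-pad to 4 bytes: K' = 03 3f 00 00.
K' ⊕ ipad = 35 09 36 36; K' ⊕ opad = 5f 63 5c 5c.
Inner hash: sum = 53+9+54+54+75+152 = 397 → 01 8d.
Outer hash (recomputed tag): sum = 95+99+92+92+1+141 = 520 → 02 08.
Recomputed tag = 0208; claimed = 02c1 → mismatch.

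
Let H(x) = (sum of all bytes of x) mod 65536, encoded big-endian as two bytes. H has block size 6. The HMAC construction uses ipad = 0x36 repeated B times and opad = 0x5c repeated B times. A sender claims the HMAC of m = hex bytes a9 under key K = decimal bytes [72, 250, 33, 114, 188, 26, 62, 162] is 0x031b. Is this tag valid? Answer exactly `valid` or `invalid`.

Key decimal bytes [72, 250, 33, 114, 188, 26, 62, 162] = 48 fa 21 72 bc 1a 3e a2 is 8 bytes > B = 6, so hash it first: H(key) = 03 8b, then zero-pad to 6 bytes: K' = 03 8b 00 00 00 00.
K' ⊕ ipad = 35 bd 36 36 36 36; K' ⊕ opad = 5f d7 5c 5c 5c 5c.
Inner hash: sum = 53+189+54+54+54+54+169 = 627 → 02 73.
Outer hash (recomputed tag): sum = 95+215+92+92+92+92+2+115 = 795 → 03 1b.
Recomputed tag = 031b; claimed = 031b → match.

valid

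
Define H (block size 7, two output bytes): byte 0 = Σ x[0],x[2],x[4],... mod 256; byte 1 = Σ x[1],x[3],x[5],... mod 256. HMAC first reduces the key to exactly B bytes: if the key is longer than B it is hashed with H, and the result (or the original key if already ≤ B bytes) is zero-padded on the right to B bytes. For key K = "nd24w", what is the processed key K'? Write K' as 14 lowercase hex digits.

Key "nd24w" = 6e 64 32 34 77 is 5 bytes ≤ B = 7; zero-pad to 7 bytes: K' = 6e 64 32 34 77 00 00.

6e643234770000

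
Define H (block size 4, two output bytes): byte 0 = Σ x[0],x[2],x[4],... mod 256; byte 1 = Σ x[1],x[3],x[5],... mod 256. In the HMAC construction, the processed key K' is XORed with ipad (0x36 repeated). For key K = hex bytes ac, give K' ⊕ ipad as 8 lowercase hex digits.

Key hex bytes ac is 1 byte ≤ B = 4; zero-pad to 4 bytes: K' = ac 00 00 00.
XOR each byte with 0x36: ac⊕36=9a, 00⊕36=36, 00⊕36=36, 00⊕36=36.

9a363636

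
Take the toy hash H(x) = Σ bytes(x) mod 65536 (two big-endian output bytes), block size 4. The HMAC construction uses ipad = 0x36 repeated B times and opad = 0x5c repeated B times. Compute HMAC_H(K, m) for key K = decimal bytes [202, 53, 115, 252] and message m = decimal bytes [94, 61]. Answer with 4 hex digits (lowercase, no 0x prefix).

0279

Key decimal bytes [202, 53, 115, 252] = ca 35 73 fc is exactly B = 4 bytes: K' = ca 35 73 fc.
K' ⊕ ipad = fc 03 45 ca.  K' ⊕ opad = 96 69 2f a0.
Inner input = (K'⊕ipad) ∥ m = fc 03 45 ca ∥ 5e 3d.
Inner hash: sum = 252+3+69+202+94+61 = 681 → 02 a9.
Outer input = (K'⊕opad) ∥ inner = 96 69 2f a0 ∥ 02 a9.
Outer hash (tag): sum = 150+105+47+160+2+169 = 633 → 02 79.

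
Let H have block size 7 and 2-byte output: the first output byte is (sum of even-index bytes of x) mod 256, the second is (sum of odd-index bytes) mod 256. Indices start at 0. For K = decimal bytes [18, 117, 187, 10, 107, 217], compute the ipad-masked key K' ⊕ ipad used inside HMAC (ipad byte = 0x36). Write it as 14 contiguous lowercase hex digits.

Key decimal bytes [18, 117, 187, 10, 107, 217] = 12 75 bb 0a 6b d9 is 6 bytes ≤ B = 7; zero-pad to 7 bytes: K' = 12 75 bb 0a 6b d9 00.
XOR each byte with 0x36: 12⊕36=24, 75⊕36=43, bb⊕36=8d, 0a⊕36=3c, 6b⊕36=5d, d9⊕36=ef, 00⊕36=36.

24438d3c5def36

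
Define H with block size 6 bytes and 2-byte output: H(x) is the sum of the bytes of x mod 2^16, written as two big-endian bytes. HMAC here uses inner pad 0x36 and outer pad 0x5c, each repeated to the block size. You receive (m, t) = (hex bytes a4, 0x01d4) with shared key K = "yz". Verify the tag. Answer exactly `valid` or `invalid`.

valid

Key "yz" = 79 7a is 2 bytes ≤ B = 6; zero-pad to 6 bytes: K' = 79 7a 00 00 00 00.
K' ⊕ ipad = 4f 4c 36 36 36 36; K' ⊕ opad = 25 26 5c 5c 5c 5c.
Inner hash: sum = 79+76+54+54+54+54+164 = 535 → 02 17.
Outer hash (recomputed tag): sum = 37+38+92+92+92+92+2+23 = 468 → 01 d4.
Recomputed tag = 01d4; claimed = 01d4 → match.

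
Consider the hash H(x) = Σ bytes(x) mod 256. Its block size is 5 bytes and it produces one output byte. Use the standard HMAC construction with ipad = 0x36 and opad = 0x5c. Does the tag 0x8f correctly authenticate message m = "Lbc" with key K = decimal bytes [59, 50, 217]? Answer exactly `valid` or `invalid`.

Key decimal bytes [59, 50, 217] = 3b 32 d9 is 3 bytes ≤ B = 5; zero-pad to 5 bytes: K' = 3b 32 d9 00 00.
K' ⊕ ipad = 0d 04 ef 36 36; K' ⊕ opad = 67 6e 85 5c 5c.
Inner hash: sum = 13+4+239+54+54+76+98+99 = 637; mod 256 = 125 → 7d.
Outer hash (recomputed tag): sum = 103+110+133+92+92+125 = 655; mod 256 = 143 → 8f.
Recomputed tag = 8f; claimed = 8f → match.

valid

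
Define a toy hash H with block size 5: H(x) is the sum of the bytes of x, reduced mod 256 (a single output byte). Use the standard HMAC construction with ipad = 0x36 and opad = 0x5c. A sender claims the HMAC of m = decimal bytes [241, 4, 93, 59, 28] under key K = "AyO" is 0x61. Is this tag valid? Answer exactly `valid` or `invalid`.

valid

Key "AyO" = 41 79 4f is 3 bytes ≤ B = 5; zero-pad to 5 bytes: K' = 41 79 4f 00 00.
K' ⊕ ipad = 77 4f 79 36 36; K' ⊕ opad = 1d 25 13 5c 5c.
Inner hash: sum = 119+79+121+54+54+241+4+93+59+28 = 852; mod 256 = 84 → 54.
Outer hash (recomputed tag): sum = 29+37+19+92+92+84 = 353; mod 256 = 97 → 61.
Recomputed tag = 61; claimed = 61 → match.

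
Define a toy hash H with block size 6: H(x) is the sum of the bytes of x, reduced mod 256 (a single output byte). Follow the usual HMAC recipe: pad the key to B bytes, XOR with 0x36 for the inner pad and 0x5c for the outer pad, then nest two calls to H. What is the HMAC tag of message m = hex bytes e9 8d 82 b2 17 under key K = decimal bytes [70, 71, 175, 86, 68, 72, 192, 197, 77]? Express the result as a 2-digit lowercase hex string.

Key decimal bytes [70, 71, 175, 86, 68, 72, 192, 197, 77] = 46 47 af 56 44 48 c0 c5 4d is 9 bytes > B = 6, so hash it first: H(key) = f0, then zero-pad to 6 bytes: K' = f0 00 00 00 00 00.
K' ⊕ ipad = c6 36 36 36 36 36.  K' ⊕ opad = ac 5c 5c 5c 5c 5c.
Inner input = (K'⊕ipad) ∥ m = c6 36 36 36 36 36 ∥ e9 8d 82 b2 17.
Inner hash: sum = 198+54+54+54+54+54+233+141+130+178+23 = 1173; mod 256 = 149 → 95.
Outer input = (K'⊕opad) ∥ inner = ac 5c 5c 5c 5c 5c ∥ 95.
Outer hash (tag): sum = 172+92+92+92+92+92+149 = 781; mod 256 = 13 → 0d.

0d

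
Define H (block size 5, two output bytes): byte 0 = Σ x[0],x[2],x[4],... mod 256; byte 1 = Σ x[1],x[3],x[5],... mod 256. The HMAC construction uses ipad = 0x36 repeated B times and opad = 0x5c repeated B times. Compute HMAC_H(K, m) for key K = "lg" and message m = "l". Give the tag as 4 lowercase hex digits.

Key "lg" = 6c 67 is 2 bytes ≤ B = 5; zero-pad to 5 bytes: K' = 6c 67 00 00 00.
K' ⊕ ipad = 5a 51 36 36 36.  K' ⊕ opad = 30 3b 5c 5c 5c.
Inner input = (K'⊕ipad) ∥ m = 5a 51 36 36 36 ∥ 6c.
Inner hash: even-index sum = 198 mod 256 = 198; odd-index sum = 243 mod 256 = 243 → c6 f3.
Outer input = (K'⊕opad) ∥ inner = 30 3b 5c 5c 5c ∥ c6 f3.
Outer hash (tag): even-index sum = 475 mod 256 = 219; odd-index sum = 349 mod 256 = 93 → db 5d.

db5d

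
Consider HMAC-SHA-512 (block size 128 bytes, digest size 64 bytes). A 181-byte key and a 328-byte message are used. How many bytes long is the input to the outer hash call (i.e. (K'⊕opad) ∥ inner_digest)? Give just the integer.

Key is 181 > 128 bytes, so it is hashed to 64 bytes then zero-padded to 128: |K'| = 128.
Outer input = (K'⊕opad) ∥ H(inner) → 128 + 64 = 192 bytes.

192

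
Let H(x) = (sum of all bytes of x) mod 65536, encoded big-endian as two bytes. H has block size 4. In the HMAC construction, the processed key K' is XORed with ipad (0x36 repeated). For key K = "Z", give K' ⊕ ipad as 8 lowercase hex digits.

6c363636

Key "Z" = 5a is 1 byte ≤ B = 4; zero-pad to 4 bytes: K' = 5a 00 00 00.
XOR each byte with 0x36: 5a⊕36=6c, 00⊕36=36, 00⊕36=36, 00⊕36=36.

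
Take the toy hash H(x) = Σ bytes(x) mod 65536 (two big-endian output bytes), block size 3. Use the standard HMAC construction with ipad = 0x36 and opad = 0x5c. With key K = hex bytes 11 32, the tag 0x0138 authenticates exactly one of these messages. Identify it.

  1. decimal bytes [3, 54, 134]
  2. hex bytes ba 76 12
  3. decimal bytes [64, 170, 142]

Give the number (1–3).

1

Key hex bytes 11 32 is 2 bytes ≤ B = 3; zero-pad to 3 bytes: K' = 11 32 00.
K' ⊕ ipad = 27 04 36; K' ⊕ opad = 4d 6e 5c.
m1: inner = H(27 04 36 03 36 86) = 01 20; tag = H(4d 6e 5c 01 20) = 0138 ← matches
m2: inner = H(27 04 36 ba 76 12) = 01 a3; tag = H(4d 6e 5c 01 a3) = 01bb
m3: inner = H(27 04 36 40 aa 8e) = 01 d9; tag = H(4d 6e 5c 01 d9) = 01f1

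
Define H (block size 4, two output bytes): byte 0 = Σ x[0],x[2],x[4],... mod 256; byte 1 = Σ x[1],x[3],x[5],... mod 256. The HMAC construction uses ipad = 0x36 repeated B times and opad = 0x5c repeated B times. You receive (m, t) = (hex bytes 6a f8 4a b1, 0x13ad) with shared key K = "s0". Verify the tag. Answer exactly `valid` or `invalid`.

Key "s0" = 73 30 is 2 bytes ≤ B = 4; zero-pad to 4 bytes: K' = 73 30 00 00.
K' ⊕ ipad = 45 06 36 36; K' ⊕ opad = 2f 6c 5c 5c.
Inner hash: even-index sum = 303 mod 256 = 47; odd-index sum = 485 mod 256 = 229 → 2f e5.
Outer hash (recomputed tag): even-index sum = 186 mod 256 = 186; odd-index sum = 429 mod 256 = 173 → ba ad.
Recomputed tag = baad; claimed = 13ad → mismatch.

invalid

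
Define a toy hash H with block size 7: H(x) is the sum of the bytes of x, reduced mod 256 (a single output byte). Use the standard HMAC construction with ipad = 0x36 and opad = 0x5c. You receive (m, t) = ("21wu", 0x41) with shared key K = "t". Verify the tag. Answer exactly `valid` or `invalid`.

invalid

Key "t" = 74 is 1 byte ≤ B = 7; zero-pad to 7 bytes: K' = 74 00 00 00 00 00 00.
K' ⊕ ipad = 42 36 36 36 36 36 36; K' ⊕ opad = 28 5c 5c 5c 5c 5c 5c.
Inner hash: sum = 66+54+54+54+54+54+54+50+49+119+117 = 725; mod 256 = 213 → d5.
Outer hash (recomputed tag): sum = 40+92+92+92+92+92+92+213 = 805; mod 256 = 37 → 25.
Recomputed tag = 25; claimed = 41 → mismatch.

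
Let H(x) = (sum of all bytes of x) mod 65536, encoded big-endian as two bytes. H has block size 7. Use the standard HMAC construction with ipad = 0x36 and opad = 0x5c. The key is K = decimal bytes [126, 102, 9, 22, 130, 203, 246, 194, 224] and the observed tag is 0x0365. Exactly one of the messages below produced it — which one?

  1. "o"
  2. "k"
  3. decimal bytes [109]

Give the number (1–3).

3

Key decimal bytes [126, 102, 9, 22, 130, 203, 246, 194, 224] = 7e 66 09 16 82 cb f6 c2 e0 is 9 bytes > B = 7, so hash it first: H(key) = 04 e8, then zero-pad to 7 bytes: K' = 04 e8 00 00 00 00 00.
K' ⊕ ipad = 32 de 36 36 36 36 36; K' ⊕ opad = 58 b4 5c 5c 5c 5c 5c.
m1: inner = H(32 de 36 36 36 36 36 6f) = 02 8d; tag = H(58 b4 5c 5c 5c 5c 5c 02 8d) = 0367
m2: inner = H(32 de 36 36 36 36 36 6b) = 02 89; tag = H(58 b4 5c 5c 5c 5c 5c 02 89) = 0363
m3: inner = H(32 de 36 36 36 36 36 6d) = 02 8b; tag = H(58 b4 5c 5c 5c 5c 5c 02 8b) = 0365 ← matches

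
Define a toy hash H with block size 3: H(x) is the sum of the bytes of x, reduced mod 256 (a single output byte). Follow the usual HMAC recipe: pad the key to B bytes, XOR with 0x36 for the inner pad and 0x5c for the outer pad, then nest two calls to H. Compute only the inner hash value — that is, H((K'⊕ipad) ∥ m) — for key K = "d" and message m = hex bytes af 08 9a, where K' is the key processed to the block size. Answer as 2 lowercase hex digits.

0f

Key "d" = 64 is 1 byte ≤ B = 3; zero-pad to 3 bytes: K' = 64 00 00.
K' ⊕ ipad = 52 36 36.
Inner input = 52 36 36 ∥ af 08 9a.
Inner hash: sum = 82+54+54+175+8+154 = 527; mod 256 = 15 → 0f.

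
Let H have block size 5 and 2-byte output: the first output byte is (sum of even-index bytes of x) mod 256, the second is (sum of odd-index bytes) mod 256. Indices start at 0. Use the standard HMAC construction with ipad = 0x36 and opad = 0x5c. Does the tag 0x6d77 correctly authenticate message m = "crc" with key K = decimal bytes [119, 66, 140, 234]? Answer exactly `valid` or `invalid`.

Key decimal bytes [119, 66, 140, 234] = 77 42 8c ea is 4 bytes ≤ B = 5; zero-pad to 5 bytes: K' = 77 42 8c ea 00.
K' ⊕ ipad = 41 74 ba dc 36; K' ⊕ opad = 2b 1e d0 b6 5c.
Inner hash: even-index sum = 419 mod 256 = 163; odd-index sum = 534 mod 256 = 22 → a3 16.
Outer hash (recomputed tag): even-index sum = 365 mod 256 = 109; odd-index sum = 375 mod 256 = 119 → 6d 77.
Recomputed tag = 6d77; claimed = 6d77 → match.

valid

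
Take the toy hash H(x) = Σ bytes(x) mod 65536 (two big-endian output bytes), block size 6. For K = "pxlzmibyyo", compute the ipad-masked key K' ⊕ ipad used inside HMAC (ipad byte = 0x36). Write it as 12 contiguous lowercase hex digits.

Key "pxlzmibyyo" = 70 78 6c 7a 6d 69 62 79 79 6f is 10 bytes > B = 6, so hash it first: H(key) = 04 67, then zero-pad to 6 bytes: K' = 04 67 00 00 00 00.
XOR each byte with 0x36: 04⊕36=32, 67⊕36=51, 00⊕36=36, 00⊕36=36, 00⊕36=36, 00⊕36=36.

325136363636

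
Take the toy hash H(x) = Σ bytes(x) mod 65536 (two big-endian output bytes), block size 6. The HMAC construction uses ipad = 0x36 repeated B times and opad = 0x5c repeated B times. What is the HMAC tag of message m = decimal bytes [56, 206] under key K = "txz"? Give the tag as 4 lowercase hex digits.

020c

Key "txz" = 74 78 7a is 3 bytes ≤ B = 6; zero-pad to 6 bytes: K' = 74 78 7a 00 00 00.
K' ⊕ ipad = 42 4e 4c 36 36 36.  K' ⊕ opad = 28 24 26 5c 5c 5c.
Inner input = (K'⊕ipad) ∥ m = 42 4e 4c 36 36 36 ∥ 38 ce.
Inner hash: sum = 66+78+76+54+54+54+56+206 = 644 → 02 84.
Outer input = (K'⊕opad) ∥ inner = 28 24 26 5c 5c 5c ∥ 02 84.
Outer hash (tag): sum = 40+36+38+92+92+92+2+132 = 524 → 02 0c.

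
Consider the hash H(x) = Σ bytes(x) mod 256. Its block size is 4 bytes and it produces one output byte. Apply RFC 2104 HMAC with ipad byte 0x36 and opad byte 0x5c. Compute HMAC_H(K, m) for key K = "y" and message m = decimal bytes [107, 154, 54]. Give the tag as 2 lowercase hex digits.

Key "y" = 79 is 1 byte ≤ B = 4; zero-pad to 4 bytes: K' = 79 00 00 00.
K' ⊕ ipad = 4f 36 36 36.  K' ⊕ opad = 25 5c 5c 5c.
Inner input = (K'⊕ipad) ∥ m = 4f 36 36 36 ∥ 6b 9a 36.
Inner hash: sum = 79+54+54+54+107+154+54 = 556; mod 256 = 44 → 2c.
Outer input = (K'⊕opad) ∥ inner = 25 5c 5c 5c ∥ 2c.
Outer hash (tag): sum = 37+92+92+92+44 = 357; mod 256 = 101 → 65.

65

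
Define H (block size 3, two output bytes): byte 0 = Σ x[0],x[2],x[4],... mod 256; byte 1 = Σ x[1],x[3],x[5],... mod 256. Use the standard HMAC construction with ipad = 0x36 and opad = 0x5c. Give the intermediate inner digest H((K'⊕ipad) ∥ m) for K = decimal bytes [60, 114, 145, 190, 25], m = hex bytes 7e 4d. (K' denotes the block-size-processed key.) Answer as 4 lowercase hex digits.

Key decimal bytes [60, 114, 145, 190, 25] = 3c 72 91 be 19 is 5 bytes > B = 3, so hash it first: H(key) = e6 30, then zero-pad to 3 bytes: K' = e6 30 00.
K' ⊕ ipad = d0 06 36.
Inner input = d0 06 36 ∥ 7e 4d.
Inner hash: even-index sum = 339 mod 256 = 83; odd-index sum = 132 mod 256 = 132 → 53 84.

5384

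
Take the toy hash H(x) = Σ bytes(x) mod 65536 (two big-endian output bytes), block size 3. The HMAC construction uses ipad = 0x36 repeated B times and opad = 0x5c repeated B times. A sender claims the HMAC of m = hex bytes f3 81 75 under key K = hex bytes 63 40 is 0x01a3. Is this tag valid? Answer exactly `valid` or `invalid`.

Key hex bytes 63 40 is 2 bytes ≤ B = 3; zero-pad to 3 bytes: K' = 63 40 00.
K' ⊕ ipad = 55 76 36; K' ⊕ opad = 3f 1c 5c.
Inner hash: sum = 85+118+54+243+129+117 = 746 → 02 ea.
Outer hash (recomputed tag): sum = 63+28+92+2+234 = 419 → 01 a3.
Recomputed tag = 01a3; claimed = 01a3 → match.

valid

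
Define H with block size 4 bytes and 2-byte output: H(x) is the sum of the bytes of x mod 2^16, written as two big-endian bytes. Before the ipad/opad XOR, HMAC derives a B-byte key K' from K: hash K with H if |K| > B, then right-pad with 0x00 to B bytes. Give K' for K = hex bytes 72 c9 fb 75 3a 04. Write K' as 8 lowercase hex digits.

02e90000

|K| = 6 > B = 4, so first hash the key.
H(K): sum = 114+201+251+117+58+4 = 745 → 02 e9.
Zero-pad H(K) = 02 e9 to 4 bytes: K' = 02 e9 00 00.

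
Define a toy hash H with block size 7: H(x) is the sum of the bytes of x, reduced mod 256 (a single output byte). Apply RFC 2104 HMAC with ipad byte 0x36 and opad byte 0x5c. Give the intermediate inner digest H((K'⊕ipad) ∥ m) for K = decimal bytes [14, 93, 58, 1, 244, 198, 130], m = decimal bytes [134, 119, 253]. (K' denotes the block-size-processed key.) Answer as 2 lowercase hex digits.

46

Key decimal bytes [14, 93, 58, 1, 244, 198, 130] = 0e 5d 3a 01 f4 c6 82 is exactly B = 7 bytes: K' = 0e 5d 3a 01 f4 c6 82.
K' ⊕ ipad = 38 6b 0c 37 c2 f0 b4.
Inner input = 38 6b 0c 37 c2 f0 b4 ∥ 86 77 fd.
Inner hash: sum = 56+107+12+55+194+240+180+134+119+253 = 1350; mod 256 = 70 → 46.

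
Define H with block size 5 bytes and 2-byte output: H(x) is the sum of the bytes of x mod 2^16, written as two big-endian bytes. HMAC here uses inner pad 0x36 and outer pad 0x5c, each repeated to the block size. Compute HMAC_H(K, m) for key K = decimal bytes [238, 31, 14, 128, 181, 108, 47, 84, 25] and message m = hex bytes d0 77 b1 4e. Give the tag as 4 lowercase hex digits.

Key decimal bytes [238, 31, 14, 128, 181, 108, 47, 84, 25] = ee 1f 0e 80 b5 6c 2f 54 19 is 9 bytes > B = 5, so hash it first: H(key) = 03 58, then zero-pad to 5 bytes: K' = 03 58 00 00 00.
K' ⊕ ipad = 35 6e 36 36 36.  K' ⊕ opad = 5f 04 5c 5c 5c.
Inner input = (K'⊕ipad) ∥ m = 35 6e 36 36 36 ∥ d0 77 b1 4e.
Inner hash: sum = 53+110+54+54+54+208+119+177+78 = 907 → 03 8b.
Outer input = (K'⊕opad) ∥ inner = 5f 04 5c 5c 5c ∥ 03 8b.
Outer hash (tag): sum = 95+4+92+92+92+3+139 = 517 → 02 05.

0205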